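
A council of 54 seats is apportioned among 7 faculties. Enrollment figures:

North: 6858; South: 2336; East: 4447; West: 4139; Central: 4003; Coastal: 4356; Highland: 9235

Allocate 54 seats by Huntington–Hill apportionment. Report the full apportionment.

North 10, South 4, East 7, West 6, Central 6, Coastal 7, Highland 14

With divisor 663: modified quotas North 10.344, South 3.523, East 6.707, West 6.243, Central 6.038, Coastal 6.570, Highland 13.929.
Geometric-mean thresholds: North √(10·11)=10.488, South √(3·4)=3.464, East √(6·7)=6.481, West √(6·7)=6.481, Central √(6·7)=6.481, Coastal √(6·7)=6.481, Highland √(13·14)=13.491.
Each quota rounded against its threshold gives North 10, South 4, East 7, West 6, Central 6, Coastal 7, Highland 14 (total 54).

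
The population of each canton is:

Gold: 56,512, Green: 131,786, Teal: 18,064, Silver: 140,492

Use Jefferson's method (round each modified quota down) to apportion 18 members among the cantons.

Standard divisor 346854/18 ≈ 19269.667; standard quotas: Gold 2.933, Green 6.839, Teal 0.937, Silver 7.291.
Rounding down gives 2, 6, 0, 7 = 15 seats, so the divisor must be adjusted.
With modified divisor 17662: modified quotas Gold 3.200, Green 7.462, Teal 1.023, Silver 7.954.
Rounding down: Gold 3, Green 7, Teal 1, Silver 7 (total 18).

Gold 3, Green 7, Teal 1, Silver 7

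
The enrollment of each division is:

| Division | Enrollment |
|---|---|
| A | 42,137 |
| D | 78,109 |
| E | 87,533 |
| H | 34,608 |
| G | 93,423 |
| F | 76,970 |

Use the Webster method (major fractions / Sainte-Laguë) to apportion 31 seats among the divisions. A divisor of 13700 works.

With modified divisor 13700: modified quotas A 3.076, D 5.701, E 6.389, H 2.526, G 6.819, F 5.618.
Rounding to the nearest integer: A 3, D 6, E 6, H 3, G 7, F 6 (total 31).

A: 3; D: 6; E: 6; H: 3; G: 7; F: 6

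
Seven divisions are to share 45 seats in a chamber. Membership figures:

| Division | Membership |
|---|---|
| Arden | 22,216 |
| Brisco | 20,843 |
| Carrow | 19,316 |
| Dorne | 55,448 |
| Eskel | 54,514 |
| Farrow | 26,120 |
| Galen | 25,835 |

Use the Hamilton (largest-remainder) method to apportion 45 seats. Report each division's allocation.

Arden: 5; Brisco: 4; Carrow: 4; Dorne: 11; Eskel: 11; Farrow: 5; Galen: 5

The standard divisor is 224292/45 ≈ 4984.267.
Standard quotas: Arden 4.4572, Brisco 4.1818, Carrow 3.8754, Dorne 11.1246, Eskel 10.9372, Farrow 5.2405, Galen 5.1833.
Lower quotas: Arden 4, Brisco 4, Carrow 3, Dorne 11, Eskel 10, Farrow 5, Galen 5 (sum 42, leaving 3 seats).
Remainders in descending order: Eskel 0.9372, Carrow 0.8754, Arden 0.4572, Farrow 0.2405, Galen 0.1833, Brisco 0.1818, Dorne 0.1246.
Largest remainders: Eskel, Carrow, Arden receive the extra seats.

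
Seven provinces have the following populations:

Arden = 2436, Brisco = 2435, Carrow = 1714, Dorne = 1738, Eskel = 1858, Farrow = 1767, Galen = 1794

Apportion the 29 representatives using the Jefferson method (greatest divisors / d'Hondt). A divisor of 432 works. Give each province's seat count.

Arden 5, Brisco 5, Carrow 3, Dorne 4, Eskel 4, Farrow 4, Galen 4

With modified divisor 432: modified quotas Arden 5.639, Brisco 5.637, Carrow 3.968, Dorne 4.023, Eskel 4.301, Farrow 4.090, Galen 4.153.
Rounding down: Arden 5, Brisco 5, Carrow 3, Dorne 4, Eskel 4, Farrow 4, Galen 4 (total 29).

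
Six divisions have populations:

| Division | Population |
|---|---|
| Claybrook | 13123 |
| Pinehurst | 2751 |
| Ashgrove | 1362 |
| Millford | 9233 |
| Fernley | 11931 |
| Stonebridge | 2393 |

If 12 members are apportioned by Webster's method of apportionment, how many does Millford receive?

Standard divisor 40793/12 ≈ 3399.417; standard quotas: Claybrook 3.860, Pinehurst 0.809, Ashgrove 0.401, Millford 2.716, Fernley 3.510, Stonebridge 0.704.
Rounding to the nearest integer gives 4, 1, 0, 3, 4, 1 = 13 seats, so the divisor must be adjusted.
With modified divisor 3600: modified quotas Claybrook 3.645, Pinehurst 0.764, Ashgrove 0.378, Millford 2.565, Fernley 3.314, Stonebridge 0.665.
Rounding to the nearest integer: Claybrook 4, Pinehurst 1, Ashgrove 0, Millford 3, Fernley 3, Stonebridge 1 (total 12).
Millford receives 3.

3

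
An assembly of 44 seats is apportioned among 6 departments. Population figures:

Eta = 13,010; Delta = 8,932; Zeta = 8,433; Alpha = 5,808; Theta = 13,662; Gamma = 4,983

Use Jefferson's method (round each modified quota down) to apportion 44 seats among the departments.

Eta=11, Delta=7, Zeta=7, Alpha=4, Theta=11, Gamma=4

Standard divisor 54828/44 ≈ 1246.091; standard quotas: Eta 10.441, Delta 7.168, Zeta 6.768, Alpha 4.661, Theta 10.964, Gamma 3.999.
Rounding down gives 10, 7, 6, 4, 10, 3 = 40 seats, so the divisor must be adjusted.
With modified divisor 1170: modified quotas Eta 11.120, Delta 7.634, Zeta 7.208, Alpha 4.964, Theta 11.677, Gamma 4.259.
Rounding down: Eta 11, Delta 7, Zeta 7, Alpha 4, Theta 11, Gamma 4 (total 44).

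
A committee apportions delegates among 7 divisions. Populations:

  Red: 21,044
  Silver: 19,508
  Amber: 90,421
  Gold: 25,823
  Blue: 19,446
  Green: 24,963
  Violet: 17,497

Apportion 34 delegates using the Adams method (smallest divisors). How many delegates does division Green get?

4

Standard divisor 218702/34 ≈ 6432.412; standard quotas: Red 3.272, Silver 3.033, Amber 14.057, Gold 4.015, Blue 3.023, Green 3.881, Violet 2.720.
Rounding up gives 4, 4, 15, 5, 4, 4, 3 = 39 seats, so the divisor must be adjusted.
With modified divisor 6967.3: modified quotas Red 3.020, Silver 2.800, Amber 12.978, Gold 3.706, Blue 2.791, Green 3.583, Violet 2.511.
Rounding up: Red 4, Silver 3, Amber 13, Gold 4, Blue 3, Green 4, Violet 3 (total 34).
Green receives 4.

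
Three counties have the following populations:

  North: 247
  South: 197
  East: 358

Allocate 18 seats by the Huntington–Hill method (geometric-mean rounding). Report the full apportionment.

North=6, South=4, East=8

With divisor 45: modified quotas North 5.489, South 4.378, East 7.956.
Geometric-mean thresholds: North √(5·6)=5.477, South √(4·5)=4.472, East √(7·8)=7.483.
Each quota rounded against its threshold gives North 6, South 4, East 8 (total 18).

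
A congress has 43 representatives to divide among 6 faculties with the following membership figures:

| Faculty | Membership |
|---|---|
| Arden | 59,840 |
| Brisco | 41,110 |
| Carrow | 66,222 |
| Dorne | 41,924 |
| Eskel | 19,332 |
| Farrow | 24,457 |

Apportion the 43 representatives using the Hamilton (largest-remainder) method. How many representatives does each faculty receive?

Arden 10, Brisco 7, Carrow 11, Dorne 7, Eskel 4, Farrow 4

The standard divisor is 252885/43 ≈ 5881.047.
Standard quotas: Arden 10.1751, Brisco 6.9903, Carrow 11.2602, Dorne 7.1287, Eskel 3.2872, Farrow 4.1586.
Lower quotas: Arden 10, Brisco 6, Carrow 11, Dorne 7, Eskel 3, Farrow 4 (sum 41, leaving 2 seats).
Remainders in descending order: Brisco 0.9903, Eskel 0.2872, Carrow 0.2602, Arden 0.1751, Farrow 0.1586, Dorne 0.1287.
Largest remainders: Brisco, Eskel receive the extra seats.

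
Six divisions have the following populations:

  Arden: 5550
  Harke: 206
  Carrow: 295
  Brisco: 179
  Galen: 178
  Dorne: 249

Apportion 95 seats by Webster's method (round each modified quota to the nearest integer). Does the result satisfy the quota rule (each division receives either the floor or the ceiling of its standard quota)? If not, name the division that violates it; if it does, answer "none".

Arden

Standard quotas: Arden 79.202, Harke 2.940, Carrow 4.210, Brisco 2.554, Galen 2.540, Dorne 3.553.
Webster allocation: Arden 78, Harke 3, Carrow 4, Brisco 3, Galen 3, Dorne 4.
Arden has quota 79.202 (lower 79, upper 80) but receives 78 — outside the quota interval.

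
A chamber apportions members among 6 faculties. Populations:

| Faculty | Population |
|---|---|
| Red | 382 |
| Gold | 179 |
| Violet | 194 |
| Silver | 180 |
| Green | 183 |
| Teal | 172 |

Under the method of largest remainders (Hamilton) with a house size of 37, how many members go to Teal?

5

Total 1290; standard divisor 1290/37 ≈ 34.865.
Standard quotas: Red 10.957, Gold 5.134, Violet 5.564, Silver 5.163, Green 5.249, Teal 4.933.
Lower quotas: Red 10, Gold 5, Violet 5, Silver 5, Green 5, Teal 4 (sum 34, leaving 3 seats).
Remainders in descending order: Red 0.957, Teal 0.933, Violet 0.564, Green 0.249, Silver 0.163, Gold 0.134.
Largest remainders: Red, Teal, Violet receive the extra seats.
Teal receives 5.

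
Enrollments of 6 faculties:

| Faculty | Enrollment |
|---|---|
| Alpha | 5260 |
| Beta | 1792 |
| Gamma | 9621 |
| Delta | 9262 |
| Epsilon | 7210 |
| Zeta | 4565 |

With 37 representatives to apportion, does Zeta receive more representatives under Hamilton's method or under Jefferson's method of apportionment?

Hamilton: Alpha 5, Beta 2, Gamma 9, Delta 9, Epsilon 7, Zeta 5.
Jefferson: Alpha 5, Beta 1, Gamma 10, Delta 10, Epsilon 7, Zeta 4.
Zeta gets 5 under Hamilton and 4 under Jefferson.

Hamilton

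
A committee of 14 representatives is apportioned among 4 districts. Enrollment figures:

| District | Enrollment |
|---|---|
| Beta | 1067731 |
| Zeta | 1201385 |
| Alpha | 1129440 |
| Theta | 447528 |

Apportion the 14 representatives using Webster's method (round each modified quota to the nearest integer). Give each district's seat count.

Beta 4, Zeta 4, Alpha 4, Theta 2

Standard divisor 3846084/14 ≈ 274720.286; standard quotas: Beta 3.887, Zeta 4.373, Alpha 4.111, Theta 1.629.
Rounding to the nearest integer gives Beta 4, Zeta 4, Alpha 4, Theta 2 — total 14, matching the house size, so no adjustment is needed.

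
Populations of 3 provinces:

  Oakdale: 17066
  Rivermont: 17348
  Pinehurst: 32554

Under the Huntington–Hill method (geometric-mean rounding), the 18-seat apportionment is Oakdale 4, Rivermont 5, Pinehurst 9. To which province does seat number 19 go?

Oakdale

Priority for the next seat is population ÷ (√(s·(s+1))).
Priorities: Oakdale 3816.074, Rivermont 3167.297, Pinehurst 3431.493.
Highest priority: Oakdale.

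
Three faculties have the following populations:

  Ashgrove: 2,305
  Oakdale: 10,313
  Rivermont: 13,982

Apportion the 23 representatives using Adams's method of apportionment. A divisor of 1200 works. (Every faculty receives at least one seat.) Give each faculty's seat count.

With modified divisor 1200: modified quotas Ashgrove 1.921, Oakdale 8.594, Rivermont 11.652.
Rounding up: Ashgrove 2, Oakdale 9, Rivermont 12 (total 23).

Ashgrove: 2; Oakdale: 9; Rivermont: 12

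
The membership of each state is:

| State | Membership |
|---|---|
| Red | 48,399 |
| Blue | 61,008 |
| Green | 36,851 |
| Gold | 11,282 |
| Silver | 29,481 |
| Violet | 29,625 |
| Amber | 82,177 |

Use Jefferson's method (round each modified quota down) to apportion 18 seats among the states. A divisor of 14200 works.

With modified divisor 14200: modified quotas Red 3.408, Blue 4.296, Green 2.595, Gold 0.795, Silver 2.076, Violet 2.086, Amber 5.787.
Rounding down: Red 3, Blue 4, Green 2, Gold 0, Silver 2, Violet 2, Amber 5 (total 18).

Red 3, Blue 4, Green 2, Gold 0, Silver 2, Violet 2, Amber 5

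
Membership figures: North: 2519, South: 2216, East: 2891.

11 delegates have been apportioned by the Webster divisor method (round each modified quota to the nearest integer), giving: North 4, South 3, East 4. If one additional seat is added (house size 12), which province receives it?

Priority for the next seat is population ÷ (current seats + 0.5).
Priorities: North 559.778, South 633.143, East 642.444.
Highest priority: East.

East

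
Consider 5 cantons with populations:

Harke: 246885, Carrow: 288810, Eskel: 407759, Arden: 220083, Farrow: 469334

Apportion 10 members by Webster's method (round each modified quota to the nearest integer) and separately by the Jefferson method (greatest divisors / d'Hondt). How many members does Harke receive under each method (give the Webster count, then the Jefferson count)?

2 and 1

Webster: Harke 2, Carrow 2, Eskel 2, Arden 1, Farrow 3.
Jefferson: Harke 1, Carrow 2, Eskel 3, Arden 1, Farrow 3.
Harke gets 2 under Webster and 1 under Jefferson.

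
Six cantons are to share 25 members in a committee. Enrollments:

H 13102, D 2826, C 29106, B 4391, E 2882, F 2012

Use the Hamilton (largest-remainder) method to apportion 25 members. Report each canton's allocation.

H=6, D=1, C=14, B=2, E=1, F=1

Total 54319; standard divisor 54319/25 ≈ 2172.76.
Standard quotas: H 6.0301, D 1.3006, C 13.3959, B 2.0209, E 1.3264, F 0.9260.
Lower quotas: H 6, D 1, C 13, B 2, E 1, F 0 (sum 23, leaving 2 seats).
Remainders in descending order: F 0.9260, C 0.3959, E 0.3264, D 0.3006, H 0.0301, B 0.0209.
Largest remainders: F, C receive the extra seats.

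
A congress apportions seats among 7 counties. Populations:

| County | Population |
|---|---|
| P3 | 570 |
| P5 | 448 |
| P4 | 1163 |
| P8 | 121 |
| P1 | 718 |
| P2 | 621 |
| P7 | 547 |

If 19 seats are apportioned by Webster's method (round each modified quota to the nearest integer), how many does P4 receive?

5

Standard divisor 4188/19 ≈ 220.421; standard quotas: P3 2.586, P5 2.032, P4 5.276, P8 0.549, P1 3.257, P2 2.817, P7 2.482.
Rounding to the nearest integer gives P3 3, P5 2, P4 5, P8 1, P1 3, P2 3, P7 2 — total 19, matching the house size, so no adjustment is needed.
P4 receives 5.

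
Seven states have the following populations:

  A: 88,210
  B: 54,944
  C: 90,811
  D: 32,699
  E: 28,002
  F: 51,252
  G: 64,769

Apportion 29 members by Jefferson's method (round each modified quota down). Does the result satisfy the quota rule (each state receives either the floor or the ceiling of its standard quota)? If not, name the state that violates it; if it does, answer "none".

none

Standard quotas: A 6.229, B 3.880, C 6.412, D 2.309, E 1.977, F 3.619, G 4.574.
Jefferson allocation: A 6, B 4, C 7, D 2, E 2, F 3, G 5.
Every allocation lies between the lower and upper quota.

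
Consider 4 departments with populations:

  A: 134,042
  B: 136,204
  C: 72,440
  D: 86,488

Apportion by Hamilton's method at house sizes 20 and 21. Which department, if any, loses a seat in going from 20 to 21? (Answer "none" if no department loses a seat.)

C

At 20 seats: A 6, B 6, C 4, D 4.
At 21 seats: A 7, B 7, C 3, D 4.
C drops from 4 to 3.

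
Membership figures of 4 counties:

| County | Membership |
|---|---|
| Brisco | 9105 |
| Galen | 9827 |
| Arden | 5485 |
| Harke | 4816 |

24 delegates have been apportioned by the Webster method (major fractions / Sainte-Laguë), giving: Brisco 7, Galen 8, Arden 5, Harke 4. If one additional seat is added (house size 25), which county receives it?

Priority for the next seat is population ÷ (current seats + 0.5).
Priorities: Brisco 1214.000, Galen 1156.118, Arden 997.273, Harke 1070.222.
Highest priority: Brisco.

Brisco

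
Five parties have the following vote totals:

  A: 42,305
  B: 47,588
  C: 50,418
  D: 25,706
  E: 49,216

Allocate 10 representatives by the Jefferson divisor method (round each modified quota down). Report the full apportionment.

Standard divisor 215233/10 ≈ 21523.3; standard quotas: A 1.966, B 2.211, C 2.342, D 1.194, E 2.287.
Rounding down gives 1, 2, 2, 1, 2 = 8 seats, so the divisor must be adjusted.
With modified divisor 16600: modified quotas A 2.548, B 2.867, C 3.037, D 1.549, E 2.965.
Rounding down: A 2, B 2, C 3, D 1, E 2 (total 10).

A 2, B 2, C 3, D 1, E 2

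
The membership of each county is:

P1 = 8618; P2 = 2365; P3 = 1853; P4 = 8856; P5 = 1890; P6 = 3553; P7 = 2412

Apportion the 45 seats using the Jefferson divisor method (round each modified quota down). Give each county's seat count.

Standard divisor 29547/45 ≈ 656.6; standard quotas: P1 13.125, P2 3.602, P3 2.822, P4 13.488, P5 2.878, P6 5.411, P7 3.673.
Rounding down gives 13, 3, 2, 13, 2, 5, 3 = 41 seats, so the divisor must be adjusted.
With modified divisor 610: modified quotas P1 14.128, P2 3.877, P3 3.038, P4 14.518, P5 3.098, P6 5.825, P7 3.954.
Rounding down: P1 14, P2 3, P3 3, P4 14, P5 3, P6 5, P7 3 (total 45).

P1 14, P2 3, P3 3, P4 14, P5 3, P6 5, P7 3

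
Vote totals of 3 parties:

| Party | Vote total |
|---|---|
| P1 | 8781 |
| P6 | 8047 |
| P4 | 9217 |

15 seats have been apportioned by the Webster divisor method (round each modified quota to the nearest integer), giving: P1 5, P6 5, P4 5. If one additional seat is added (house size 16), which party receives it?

P4

Priority for the next seat is population ÷ (current seats + 0.5).
Priorities: P1 1596.545, P6 1463.091, P4 1675.818.
Highest priority: P4.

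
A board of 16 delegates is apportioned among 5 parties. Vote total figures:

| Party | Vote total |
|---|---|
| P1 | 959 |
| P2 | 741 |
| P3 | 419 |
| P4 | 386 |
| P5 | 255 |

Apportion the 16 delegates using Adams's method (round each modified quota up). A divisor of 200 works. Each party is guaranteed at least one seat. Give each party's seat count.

With modified divisor 200: modified quotas P1 4.795, P2 3.705, P3 2.095, P4 1.930, P5 1.275.
Rounding up: P1 5, P2 4, P3 3, P4 2, P5 2 (total 16).

P1: 5, P2: 4, P3: 3, P4: 2, P5: 2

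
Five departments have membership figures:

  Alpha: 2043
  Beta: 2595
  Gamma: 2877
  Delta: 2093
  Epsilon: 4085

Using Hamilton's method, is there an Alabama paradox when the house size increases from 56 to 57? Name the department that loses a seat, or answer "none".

At 56 seats: Alpha 8, Beta 11, Gamma 12, Delta 8, Epsilon 17.
At 57 seats: Alpha 8, Beta 11, Gamma 12, Delta 9, Epsilon 17.
No department's allocation decreased.

none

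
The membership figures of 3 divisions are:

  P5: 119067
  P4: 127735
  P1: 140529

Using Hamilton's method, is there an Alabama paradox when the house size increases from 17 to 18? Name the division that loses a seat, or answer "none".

none

At 17 seats: P5 5, P4 6, P1 6.
At 18 seats: P5 6, P4 6, P1 6.
No division's allocation decreased.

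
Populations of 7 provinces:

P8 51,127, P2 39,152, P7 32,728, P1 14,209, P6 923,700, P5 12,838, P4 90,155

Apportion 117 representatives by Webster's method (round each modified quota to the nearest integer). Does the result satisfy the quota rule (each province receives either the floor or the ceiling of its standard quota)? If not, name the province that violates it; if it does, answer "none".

Standard quotas: P8 5.139, P2 3.936, P7 3.290, P1 1.428, P6 92.853, P5 1.291, P4 9.063.
Webster allocation: P8 5, P2 4, P7 3, P1 1, P6 94, P5 1, P4 9.
P6 has quota 92.853 (lower 92, upper 93) but receives 94 — outside the quota interval.

P6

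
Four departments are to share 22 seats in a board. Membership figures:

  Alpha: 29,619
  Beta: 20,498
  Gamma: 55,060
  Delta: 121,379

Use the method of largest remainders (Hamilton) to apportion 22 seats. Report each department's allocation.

Total 226556; standard divisor 226556/22 = 10298.
Standard quotas: Alpha 2.8762, Beta 1.9905, Gamma 5.3467, Delta 11.7867.
Lower quotas: Alpha 2, Beta 1, Gamma 5, Delta 11 (sum 19, leaving 3 seats).
Remainders in descending order: Beta 0.9905, Alpha 0.8762, Delta 0.7867, Gamma 0.3467.
Largest remainders: Beta, Alpha, Delta receive the extra seats.

Alpha 3, Beta 2, Gamma 5, Delta 12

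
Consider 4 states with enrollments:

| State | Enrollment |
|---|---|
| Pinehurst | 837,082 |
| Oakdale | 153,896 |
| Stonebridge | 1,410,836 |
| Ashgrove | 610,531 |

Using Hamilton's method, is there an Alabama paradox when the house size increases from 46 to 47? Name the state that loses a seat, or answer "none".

none

At 46 seats: Pinehurst 13, Oakdale 2, Stonebridge 22, Ashgrove 9.
At 47 seats: Pinehurst 13, Oakdale 2, Stonebridge 22, Ashgrove 10.
No state's allocation decreased.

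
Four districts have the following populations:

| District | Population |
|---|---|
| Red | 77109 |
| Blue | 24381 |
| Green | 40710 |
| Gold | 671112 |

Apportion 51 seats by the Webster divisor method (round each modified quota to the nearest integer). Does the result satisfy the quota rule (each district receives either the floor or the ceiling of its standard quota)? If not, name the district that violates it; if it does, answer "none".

Gold

Standard quotas: Red 4.835, Blue 1.529, Green 2.553, Gold 42.083.
Webster allocation: Red 5, Blue 2, Green 3, Gold 41.
Gold has quota 42.083 (lower 42, upper 43) but receives 41 — outside the quota interval.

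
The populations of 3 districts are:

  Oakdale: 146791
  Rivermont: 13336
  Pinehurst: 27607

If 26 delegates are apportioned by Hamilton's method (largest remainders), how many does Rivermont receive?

2

The standard divisor is 187734/26 ≈ 7220.538.
Standard quotas: Oakdale 20.3296, Rivermont 1.8470, Pinehurst 3.8234.
Lower quotas: Oakdale 20, Rivermont 1, Pinehurst 3 (sum 24, leaving 2 seats).
Remainders in descending order: Rivermont 0.8470, Pinehurst 0.8234, Oakdale 0.3296.
Largest remainders: Rivermont, Pinehurst receive the extra seats.
Rivermont receives 2.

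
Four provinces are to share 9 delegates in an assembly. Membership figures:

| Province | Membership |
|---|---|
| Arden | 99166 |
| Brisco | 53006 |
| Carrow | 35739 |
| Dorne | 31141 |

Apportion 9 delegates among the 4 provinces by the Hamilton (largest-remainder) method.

Arden 4; Brisco 2; Carrow 2; Dorne 1

Total 219052; standard divisor 219052/9 ≈ 24339.111.
Standard quotas: Arden 4.0743, Brisco 2.1778, Carrow 1.4684, Dorne 1.2795.
Lower quotas: Arden 4, Brisco 2, Carrow 1, Dorne 1 (sum 8, leaving 1 seat).
Remainders in descending order: Carrow 0.4684, Dorne 0.2795, Brisco 0.1778, Arden 0.0743.
Largest remainder: Carrow receives the extra seat.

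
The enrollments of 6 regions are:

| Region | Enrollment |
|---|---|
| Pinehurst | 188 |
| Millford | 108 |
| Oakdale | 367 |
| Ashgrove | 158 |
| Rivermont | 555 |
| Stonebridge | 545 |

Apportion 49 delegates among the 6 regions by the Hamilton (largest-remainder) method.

Pinehurst 5, Millford 3, Oakdale 9, Ashgrove 4, Rivermont 14, Stonebridge 14

Standard divisor: 1921 ÷ 49 ≈ 39.204.
Standard quotas: Pinehurst 4.795, Millford 2.755, Oakdale 9.361, Ashgrove 4.030, Rivermont 14.157, Stonebridge 13.902.
Lower quotas: Pinehurst 4, Millford 2, Oakdale 9, Ashgrove 4, Rivermont 14, Stonebridge 13 (sum 46, leaving 3 seats).
Remainders in descending order: Stonebridge 0.902, Pinehurst 0.795, Millford 0.755, Oakdale 0.361, Rivermont 0.157, Ashgrove 0.030.
The surplus seats go to Stonebridge, Pinehurst, Millford.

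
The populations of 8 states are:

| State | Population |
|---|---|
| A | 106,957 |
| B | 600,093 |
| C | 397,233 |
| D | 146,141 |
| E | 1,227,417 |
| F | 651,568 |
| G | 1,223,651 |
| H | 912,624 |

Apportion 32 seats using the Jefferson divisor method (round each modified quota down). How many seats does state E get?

Standard divisor 5265684/32 ≈ 164552.625; standard quotas: A 0.650, B 3.647, C 2.414, D 0.888, E 7.459, F 3.960, G 7.436, H 5.546.
Rounding down gives 0, 3, 2, 0, 7, 3, 7, 5 = 27 seats, so the divisor must be adjusted.
With modified divisor 149247: modified quotas A 0.717, B 4.021, C 2.662, D 0.979, E 8.224, F 4.366, G 8.199, H 6.115.
Rounding down: A 0, B 4, C 2, D 0, E 8, F 4, G 8, H 6 (total 32).
E receives 8.

8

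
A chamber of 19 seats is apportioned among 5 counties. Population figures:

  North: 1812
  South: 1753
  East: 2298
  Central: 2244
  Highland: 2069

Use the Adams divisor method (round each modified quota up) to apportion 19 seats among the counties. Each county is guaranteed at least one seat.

Standard divisor 10176/19 ≈ 535.579; standard quotas: North 3.383, South 3.273, East 4.291, Central 4.190, Highland 3.863.
Rounding up gives 4, 4, 5, 5, 4 = 22 seats, so the divisor must be adjusted.
With modified divisor 600: modified quotas North 3.020, South 2.922, East 3.830, Central 3.740, Highland 3.448.
Rounding up: North 4, South 3, East 4, Central 4, Highland 4 (total 19).

North=4; South=3; East=4; Central=4; Highland=4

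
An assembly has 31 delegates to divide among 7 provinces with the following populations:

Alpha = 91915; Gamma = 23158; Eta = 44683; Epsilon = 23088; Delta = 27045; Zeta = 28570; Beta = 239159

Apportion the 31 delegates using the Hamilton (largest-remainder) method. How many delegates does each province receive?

Alpha=6, Gamma=1, Eta=3, Epsilon=1, Delta=2, Zeta=2, Beta=16

The standard divisor is 477618/31 ≈ 15407.032.
Standard quotas: Alpha 5.9658, Gamma 1.5031, Eta 2.9002, Epsilon 1.4985, Delta 1.7554, Zeta 1.8543, Beta 15.5227.
Lower quotas: Alpha 5, Gamma 1, Eta 2, Epsilon 1, Delta 1, Zeta 1, Beta 15 (sum 26, leaving 5 seats).
Remainders in descending order: Alpha 0.9658, Eta 0.9002, Zeta 0.8543, Delta 0.7554, Beta 0.5227, Gamma 0.5031, Epsilon 0.4985.
Largest remainders: Alpha, Eta, Zeta, Delta, Beta receive the extra seats.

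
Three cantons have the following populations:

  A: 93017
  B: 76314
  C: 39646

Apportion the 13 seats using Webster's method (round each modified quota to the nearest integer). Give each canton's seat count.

Standard divisor 208977/13 ≈ 16075.154; standard quotas: A 5.786, B 4.747, C 2.466.
Rounding to the nearest integer gives A 6, B 5, C 2 — total 13, matching the house size, so no adjustment is needed.

A 6, B 5, C 2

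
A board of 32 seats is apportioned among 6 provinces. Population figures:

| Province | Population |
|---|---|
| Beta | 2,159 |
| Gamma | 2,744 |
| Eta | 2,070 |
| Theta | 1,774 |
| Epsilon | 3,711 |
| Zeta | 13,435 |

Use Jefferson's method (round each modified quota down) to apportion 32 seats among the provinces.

Beta=2, Gamma=3, Eta=2, Theta=2, Epsilon=5, Zeta=18

Standard divisor 25893/32 ≈ 809.156; standard quotas: Beta 2.668, Gamma 3.391, Eta 2.558, Theta 2.192, Epsilon 4.586, Zeta 16.604.
Rounding down gives 2, 3, 2, 2, 4, 16 = 29 seats, so the divisor must be adjusted.
With modified divisor 730: modified quotas Beta 2.958, Gamma 3.759, Eta 2.836, Theta 2.430, Epsilon 5.084, Zeta 18.404.
Rounding down: Beta 2, Gamma 3, Eta 2, Theta 2, Epsilon 5, Zeta 18 (total 32).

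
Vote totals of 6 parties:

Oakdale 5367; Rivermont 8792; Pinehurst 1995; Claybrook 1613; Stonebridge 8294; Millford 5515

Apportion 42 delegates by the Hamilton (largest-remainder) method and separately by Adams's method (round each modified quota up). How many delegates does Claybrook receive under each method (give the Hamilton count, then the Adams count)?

Hamilton: Oakdale 7, Rivermont 12, Pinehurst 3, Claybrook 2, Stonebridge 11, Millford 7.
Adams: Oakdale 7, Rivermont 11, Pinehurst 3, Claybrook 3, Stonebridge 11, Millford 7.
Claybrook gets 2 under Hamilton and 3 under Adams.

2 and 3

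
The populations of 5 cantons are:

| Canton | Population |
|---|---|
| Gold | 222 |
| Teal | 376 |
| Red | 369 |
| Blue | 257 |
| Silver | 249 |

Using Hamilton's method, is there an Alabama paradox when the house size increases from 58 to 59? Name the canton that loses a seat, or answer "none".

At 58 seats: Gold 9, Teal 15, Red 14, Blue 10, Silver 10.
At 59 seats: Gold 9, Teal 15, Red 15, Blue 10, Silver 10.
No canton's allocation decreased.

none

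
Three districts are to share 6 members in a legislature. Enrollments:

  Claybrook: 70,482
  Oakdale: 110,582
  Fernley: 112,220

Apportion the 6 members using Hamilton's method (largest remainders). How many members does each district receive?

Claybrook 2, Oakdale 2, Fernley 2

The standard divisor is 293284/6 ≈ 48880.667.
Standard quotas: Claybrook 1.4419, Oakdale 2.2623, Fernley 2.2958.
Lower quotas: Claybrook 1, Oakdale 2, Fernley 2 (sum 5, leaving 1 seat).
Remainders in descending order: Claybrook 0.4419, Fernley 0.2958, Oakdale 0.2623.
The surplus seat goes to Claybrook.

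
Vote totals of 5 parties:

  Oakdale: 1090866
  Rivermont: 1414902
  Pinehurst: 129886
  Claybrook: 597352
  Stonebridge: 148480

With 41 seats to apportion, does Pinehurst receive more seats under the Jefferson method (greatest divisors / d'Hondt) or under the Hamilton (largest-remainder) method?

Jefferson: Oakdale 14, Rivermont 18, Pinehurst 1, Claybrook 7, Stonebridge 1.
Hamilton: Oakdale 13, Rivermont 17, Pinehurst 2, Claybrook 7, Stonebridge 2.
Pinehurst gets 1 under Jefferson and 2 under Hamilton.

Hamilton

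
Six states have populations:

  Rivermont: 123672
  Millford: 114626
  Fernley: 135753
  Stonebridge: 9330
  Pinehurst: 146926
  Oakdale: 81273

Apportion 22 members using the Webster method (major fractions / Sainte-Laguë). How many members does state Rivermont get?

5

Standard divisor 611580/22 ≈ 27799.091; standard quotas: Rivermont 4.449, Millford 4.123, Fernley 4.883, Stonebridge 0.336, Pinehurst 5.285, Oakdale 2.924.
Rounding to the nearest integer gives 4, 4, 5, 0, 5, 3 = 21 seats, so the divisor must be adjusted.
With modified divisor 27100: modified quotas Rivermont 4.564, Millford 4.230, Fernley 5.009, Stonebridge 0.344, Pinehurst 5.422, Oakdale 2.999.
Rounding to the nearest integer: Rivermont 5, Millford 4, Fernley 5, Stonebridge 0, Pinehurst 5, Oakdale 3 (total 22).
Rivermont receives 5.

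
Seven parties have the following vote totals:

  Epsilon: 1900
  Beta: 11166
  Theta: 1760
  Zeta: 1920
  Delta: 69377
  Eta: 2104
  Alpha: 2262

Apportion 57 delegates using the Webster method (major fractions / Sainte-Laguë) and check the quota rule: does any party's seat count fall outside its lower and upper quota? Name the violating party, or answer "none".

Standard quotas: Epsilon 1.197, Beta 7.034, Theta 1.109, Zeta 1.209, Delta 43.701, Eta 1.325, Alpha 1.425.
Webster allocation: Epsilon 1, Beta 7, Theta 1, Zeta 1, Delta 45, Eta 1, Alpha 1.
Delta has quota 43.701 (lower 43, upper 44) but receives 45 — outside the quota interval.

Delta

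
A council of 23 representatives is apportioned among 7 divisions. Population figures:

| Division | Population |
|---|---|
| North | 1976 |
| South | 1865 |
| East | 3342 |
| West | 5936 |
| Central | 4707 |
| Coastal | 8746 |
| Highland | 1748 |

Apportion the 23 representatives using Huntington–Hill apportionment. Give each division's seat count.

North=2, South=1, East=3, West=5, Central=4, Coastal=7, Highland=1

With divisor 1323: modified quotas North 1.494, South 1.410, East 2.526, West 4.487, Central 3.558, Coastal 6.611, Highland 1.321.
Geometric-mean thresholds: North √(1·2)=1.414, South √(1·2)=1.414, East √(2·3)=2.449, West √(4·5)=4.472, Central √(3·4)=3.464, Coastal √(6·7)=6.481, Highland √(1·2)=1.414.
Each quota rounded against its threshold gives North 2, South 1, East 3, West 5, Central 4, Coastal 7, Highland 1 (total 23).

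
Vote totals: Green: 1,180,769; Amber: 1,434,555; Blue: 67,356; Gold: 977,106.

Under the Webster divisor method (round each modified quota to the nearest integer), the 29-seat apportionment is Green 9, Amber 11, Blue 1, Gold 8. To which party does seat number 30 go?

Amber

Priority for the next seat is population ÷ (current seats + 0.5).
Priorities: Green 124291.474, Amber 124743.913, Blue 44904.000, Gold 114953.647.
Highest priority: Amber.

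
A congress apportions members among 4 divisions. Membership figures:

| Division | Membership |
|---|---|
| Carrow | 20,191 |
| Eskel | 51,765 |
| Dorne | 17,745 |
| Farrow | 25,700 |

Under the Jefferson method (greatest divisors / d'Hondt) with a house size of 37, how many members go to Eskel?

17

Standard divisor 115401/37 ≈ 3118.946; standard quotas: Carrow 6.474, Eskel 16.597, Dorne 5.689, Farrow 8.240.
Rounding down gives 6, 16, 5, 8 = 35 seats, so the divisor must be adjusted.
With modified divisor 2900: modified quotas Carrow 6.962, Eskel 17.850, Dorne 6.119, Farrow 8.862.
Rounding down: Carrow 6, Eskel 17, Dorne 6, Farrow 8 (total 37).
Eskel receives 17.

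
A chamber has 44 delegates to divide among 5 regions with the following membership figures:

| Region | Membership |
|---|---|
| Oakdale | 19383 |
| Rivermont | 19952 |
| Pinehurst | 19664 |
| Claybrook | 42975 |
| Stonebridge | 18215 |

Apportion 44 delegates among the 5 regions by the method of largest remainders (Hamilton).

Total 120189; standard divisor 120189/44 ≈ 2731.568.
Standard quotas: Oakdale 7.0959, Rivermont 7.3042, Pinehurst 7.1988, Claybrook 15.7327, Stonebridge 6.6683.
Lower quotas: Oakdale 7, Rivermont 7, Pinehurst 7, Claybrook 15, Stonebridge 6 (sum 42, leaving 2 seats).
Remainders in descending order: Claybrook 0.7327, Stonebridge 0.6683, Rivermont 0.3042, Pinehurst 0.1988, Oakdale 0.0959.
Largest remainders: Claybrook, Stonebridge receive the extra seats.

Oakdale 7; Rivermont 7; Pinehurst 7; Claybrook 16; Stonebridge 7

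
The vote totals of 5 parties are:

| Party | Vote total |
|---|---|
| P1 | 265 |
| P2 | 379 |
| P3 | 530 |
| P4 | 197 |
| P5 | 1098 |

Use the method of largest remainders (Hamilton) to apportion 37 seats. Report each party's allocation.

The standard divisor is 2469/37 ≈ 66.73.
Standard quotas: P1 3.971, P2 5.680, P3 7.942, P4 2.952, P5 16.454.
Lower quotas: P1 3, P2 5, P3 7, P4 2, P5 16 (sum 33, leaving 4 seats).
Remainders in descending order: P1 0.971, P4 0.952, P3 0.942, P2 0.680, P5 0.454.
Largest remainders: P1, P4, P3, P2 receive the extra seats.

P1=4, P2=6, P3=8, P4=3, P5=16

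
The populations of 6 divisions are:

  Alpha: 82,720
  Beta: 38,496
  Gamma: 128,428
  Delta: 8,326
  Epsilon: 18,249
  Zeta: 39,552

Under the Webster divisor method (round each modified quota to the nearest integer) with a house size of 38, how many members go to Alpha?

10

Standard divisor 315771/38 ≈ 8309.763; standard quotas: Alpha 9.955, Beta 4.633, Gamma 15.455, Delta 1.002, Epsilon 2.196, Zeta 4.760.
Rounding to the nearest integer gives Alpha 10, Beta 5, Gamma 15, Delta 1, Epsilon 2, Zeta 5 — total 38, matching the house size, so no adjustment is needed.
Alpha receives 10.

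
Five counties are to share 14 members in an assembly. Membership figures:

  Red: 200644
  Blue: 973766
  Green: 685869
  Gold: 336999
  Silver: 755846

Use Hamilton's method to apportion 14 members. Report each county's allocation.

Total 2953124; standard divisor 2953124/14 ≈ 210937.429.
Standard quotas: Red 0.9512, Blue 4.6164, Green 3.2515, Gold 1.5976, Silver 3.5833.
Lower quotas: Red 0, Blue 4, Green 3, Gold 1, Silver 3 (sum 11, leaving 3 seats).
Remainders in descending order: Red 0.9512, Blue 0.6164, Gold 0.5976, Silver 0.5833, Green 0.2515.
The surplus seats go to Red, Blue, Gold.

Red 1, Blue 5, Green 3, Gold 2, Silver 3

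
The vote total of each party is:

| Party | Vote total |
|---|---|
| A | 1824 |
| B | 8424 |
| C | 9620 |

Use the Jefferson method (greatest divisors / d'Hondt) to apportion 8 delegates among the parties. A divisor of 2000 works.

A=0; B=4; C=4

With modified divisor 2000: modified quotas A 0.912, B 4.212, C 4.810.
Rounding down: A 0, B 4, C 4 (total 8).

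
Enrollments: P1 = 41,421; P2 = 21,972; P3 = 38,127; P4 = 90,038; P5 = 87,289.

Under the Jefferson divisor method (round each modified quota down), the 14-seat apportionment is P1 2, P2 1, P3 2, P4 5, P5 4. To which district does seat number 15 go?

Priority for the next seat is population ÷ (current seats + 1).
Priorities: P1 13807.000, P2 10986.000, P3 12709.000, P4 15006.333, P5 17457.800.
Highest priority: P5.

P5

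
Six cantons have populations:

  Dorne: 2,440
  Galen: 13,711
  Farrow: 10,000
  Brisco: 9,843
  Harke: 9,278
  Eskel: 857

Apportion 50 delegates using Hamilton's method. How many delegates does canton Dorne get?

2

Total 46129; standard divisor 46129/50 ≈ 922.58.
Standard quotas: Dorne 2.6448, Galen 14.8616, Farrow 10.8392, Brisco 10.6690, Harke 10.0566, Eskel 0.9289.
Lower quotas: Dorne 2, Galen 14, Farrow 10, Brisco 10, Harke 10, Eskel 0 (sum 46, leaving 4 seats).
Remainders in descending order: Eskel 0.9289, Galen 0.8616, Farrow 0.8392, Brisco 0.6690, Dorne 0.6448, Harke 0.0566.
The surplus seats go to Eskel, Galen, Farrow, Brisco.
Dorne receives 2.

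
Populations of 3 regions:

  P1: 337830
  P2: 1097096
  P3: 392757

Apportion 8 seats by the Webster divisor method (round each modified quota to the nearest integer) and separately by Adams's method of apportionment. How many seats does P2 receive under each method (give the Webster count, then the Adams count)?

5 and 4

Webster: P1 1, P2 5, P3 2.
Adams: P1 2, P2 4, P3 2.
P2 gets 5 under Webster and 4 under Adams.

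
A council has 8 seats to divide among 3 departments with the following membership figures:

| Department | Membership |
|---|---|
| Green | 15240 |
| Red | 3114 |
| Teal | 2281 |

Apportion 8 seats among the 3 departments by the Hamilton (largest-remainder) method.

Green 6; Red 1; Teal 1

Standard divisor: 20635 ÷ 8 ≈ 2579.375.
Standard quotas: Green 5.9084, Red 1.2073, Teal 0.8843.
Lower quotas: Green 5, Red 1, Teal 0 (sum 6, leaving 2 seats).
Remainders in descending order: Green 0.9084, Teal 0.8843, Red 0.2073.
Largest remainders: Green, Teal receive the extra seats.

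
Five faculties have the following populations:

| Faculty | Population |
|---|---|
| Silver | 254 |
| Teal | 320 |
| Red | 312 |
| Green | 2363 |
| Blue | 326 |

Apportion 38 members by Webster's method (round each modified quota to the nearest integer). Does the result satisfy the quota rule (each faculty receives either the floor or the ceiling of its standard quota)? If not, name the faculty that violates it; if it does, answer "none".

Standard quotas: Silver 2.700, Teal 3.401, Red 3.316, Green 25.117, Blue 3.465.
Webster allocation: Silver 3, Teal 3, Red 3, Green 25, Blue 4.
Every allocation lies between the lower and upper quota.

none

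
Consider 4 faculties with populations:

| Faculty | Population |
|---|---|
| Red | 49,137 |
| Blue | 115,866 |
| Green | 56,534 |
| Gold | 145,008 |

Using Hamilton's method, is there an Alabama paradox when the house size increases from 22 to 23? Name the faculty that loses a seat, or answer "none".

At 22 seats: Red 3, Blue 7, Green 3, Gold 9.
At 23 seats: Red 3, Blue 7, Green 4, Gold 9.
No faculty's allocation decreased.

none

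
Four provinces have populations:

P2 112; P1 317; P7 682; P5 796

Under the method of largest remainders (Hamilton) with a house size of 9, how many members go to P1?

Standard divisor: 1907 ÷ 9 ≈ 211.889.
Standard quotas: P2 0.529, P1 1.496, P7 3.219, P5 3.757.
Lower quotas: P2 0, P1 1, P7 3, P5 3 (sum 7, leaving 2 seats).
Remainders in descending order: P5 0.757, P2 0.529, P1 0.496, P7 0.219.
The surplus seats go to P5, P2.
P1 receives 1.

1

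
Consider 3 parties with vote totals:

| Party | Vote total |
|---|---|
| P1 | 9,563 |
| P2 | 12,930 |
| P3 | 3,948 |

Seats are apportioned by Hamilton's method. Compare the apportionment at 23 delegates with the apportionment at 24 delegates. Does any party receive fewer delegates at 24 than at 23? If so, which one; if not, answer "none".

At 23 seats: P1 8, P2 11, P3 4.
At 24 seats: P1 9, P2 12, P3 3.
P3 drops from 4 to 3.

P3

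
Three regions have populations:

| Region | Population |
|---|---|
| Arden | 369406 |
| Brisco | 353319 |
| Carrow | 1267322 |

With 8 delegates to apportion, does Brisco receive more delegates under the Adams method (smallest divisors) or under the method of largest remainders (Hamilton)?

Adams: Arden 2, Brisco 2, Carrow 4.
Hamilton: Arden 2, Brisco 1, Carrow 5.
Brisco gets 2 under Adams and 1 under Hamilton.

Adams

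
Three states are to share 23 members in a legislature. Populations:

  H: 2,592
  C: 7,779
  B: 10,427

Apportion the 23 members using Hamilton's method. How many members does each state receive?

The standard divisor is 20798/23 ≈ 904.261.
Standard quotas: H 2.8664, C 8.6026, B 11.5310.
Lower quotas: H 2, C 8, B 11 (sum 21, leaving 2 seats).
Remainders in descending order: H 0.8664, C 0.6026, B 0.5310.
Largest remainders: H, C receive the extra seats.

H: 3; C: 9; B: 11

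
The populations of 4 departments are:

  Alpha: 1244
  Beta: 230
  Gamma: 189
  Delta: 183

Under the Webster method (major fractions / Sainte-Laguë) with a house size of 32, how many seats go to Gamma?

3

Standard divisor 1846/32 ≈ 57.688; standard quotas: Alpha 21.564, Beta 3.987, Gamma 3.276, Delta 3.172.
Rounding to the nearest integer gives Alpha 22, Beta 4, Gamma 3, Delta 3 — total 32, matching the house size, so no adjustment is needed.
Gamma receives 3.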